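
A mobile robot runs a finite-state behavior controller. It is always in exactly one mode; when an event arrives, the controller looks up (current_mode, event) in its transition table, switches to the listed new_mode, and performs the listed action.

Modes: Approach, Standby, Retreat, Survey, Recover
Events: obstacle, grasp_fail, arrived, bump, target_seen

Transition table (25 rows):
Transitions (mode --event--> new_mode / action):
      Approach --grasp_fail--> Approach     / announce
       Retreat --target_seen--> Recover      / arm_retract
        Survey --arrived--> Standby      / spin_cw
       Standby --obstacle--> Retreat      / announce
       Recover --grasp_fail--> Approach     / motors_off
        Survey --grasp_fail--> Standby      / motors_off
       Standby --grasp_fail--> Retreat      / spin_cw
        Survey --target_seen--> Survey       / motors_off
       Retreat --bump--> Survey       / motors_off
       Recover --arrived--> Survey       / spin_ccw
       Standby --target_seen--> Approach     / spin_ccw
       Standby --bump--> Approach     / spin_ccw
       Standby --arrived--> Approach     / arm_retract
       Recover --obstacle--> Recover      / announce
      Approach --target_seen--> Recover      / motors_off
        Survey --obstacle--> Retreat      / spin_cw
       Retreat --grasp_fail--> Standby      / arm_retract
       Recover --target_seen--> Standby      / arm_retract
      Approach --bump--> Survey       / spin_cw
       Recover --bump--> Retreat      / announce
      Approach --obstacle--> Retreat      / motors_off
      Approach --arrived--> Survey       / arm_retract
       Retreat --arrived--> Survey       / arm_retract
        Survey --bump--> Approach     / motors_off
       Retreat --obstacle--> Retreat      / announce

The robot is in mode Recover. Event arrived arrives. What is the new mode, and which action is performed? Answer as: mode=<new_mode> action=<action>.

mode=Survey action=spin_ccw

current mode = Recover; filter table to that mode:
  (Recover, grasp_fail) → (Approach, motors_off)
  (Recover, arrived) → (Survey, spin_ccw)  ← event matches
  (Recover, obstacle) → (Recover, announce)
  (Recover, target_seen) → (Standby, arm_retract)
  (Recover, bump) → (Retreat, announce)
event = arrived selects (Survey, spin_ccw)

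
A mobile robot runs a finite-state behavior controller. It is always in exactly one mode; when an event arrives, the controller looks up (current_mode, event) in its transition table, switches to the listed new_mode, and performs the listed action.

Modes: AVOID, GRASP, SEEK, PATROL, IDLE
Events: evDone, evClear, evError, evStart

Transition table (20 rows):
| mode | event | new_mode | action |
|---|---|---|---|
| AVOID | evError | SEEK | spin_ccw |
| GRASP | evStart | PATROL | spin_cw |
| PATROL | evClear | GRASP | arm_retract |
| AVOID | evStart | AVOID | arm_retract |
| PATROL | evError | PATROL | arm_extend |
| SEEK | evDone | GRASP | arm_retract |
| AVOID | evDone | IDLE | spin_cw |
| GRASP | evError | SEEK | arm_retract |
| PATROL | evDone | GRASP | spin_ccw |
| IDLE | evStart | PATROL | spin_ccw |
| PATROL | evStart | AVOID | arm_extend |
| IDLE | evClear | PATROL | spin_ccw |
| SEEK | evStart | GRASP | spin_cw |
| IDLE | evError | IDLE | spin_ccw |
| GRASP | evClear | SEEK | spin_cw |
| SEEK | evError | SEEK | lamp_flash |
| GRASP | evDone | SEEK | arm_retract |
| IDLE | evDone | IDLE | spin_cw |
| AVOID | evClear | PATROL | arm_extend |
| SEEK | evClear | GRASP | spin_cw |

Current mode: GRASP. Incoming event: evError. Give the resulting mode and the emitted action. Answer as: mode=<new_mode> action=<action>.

current mode = GRASP; filter table to that mode:
  (GRASP, evStart) → (PATROL, spin_cw)
  (GRASP, evError) → (SEEK, arm_retract)  ← event matches
  (GRASP, evClear) → (SEEK, spin_cw)
  (GRASP, evDone) → (SEEK, arm_retract)
event = evError selects (SEEK, arm_retract)

mode=SEEK action=arm_retract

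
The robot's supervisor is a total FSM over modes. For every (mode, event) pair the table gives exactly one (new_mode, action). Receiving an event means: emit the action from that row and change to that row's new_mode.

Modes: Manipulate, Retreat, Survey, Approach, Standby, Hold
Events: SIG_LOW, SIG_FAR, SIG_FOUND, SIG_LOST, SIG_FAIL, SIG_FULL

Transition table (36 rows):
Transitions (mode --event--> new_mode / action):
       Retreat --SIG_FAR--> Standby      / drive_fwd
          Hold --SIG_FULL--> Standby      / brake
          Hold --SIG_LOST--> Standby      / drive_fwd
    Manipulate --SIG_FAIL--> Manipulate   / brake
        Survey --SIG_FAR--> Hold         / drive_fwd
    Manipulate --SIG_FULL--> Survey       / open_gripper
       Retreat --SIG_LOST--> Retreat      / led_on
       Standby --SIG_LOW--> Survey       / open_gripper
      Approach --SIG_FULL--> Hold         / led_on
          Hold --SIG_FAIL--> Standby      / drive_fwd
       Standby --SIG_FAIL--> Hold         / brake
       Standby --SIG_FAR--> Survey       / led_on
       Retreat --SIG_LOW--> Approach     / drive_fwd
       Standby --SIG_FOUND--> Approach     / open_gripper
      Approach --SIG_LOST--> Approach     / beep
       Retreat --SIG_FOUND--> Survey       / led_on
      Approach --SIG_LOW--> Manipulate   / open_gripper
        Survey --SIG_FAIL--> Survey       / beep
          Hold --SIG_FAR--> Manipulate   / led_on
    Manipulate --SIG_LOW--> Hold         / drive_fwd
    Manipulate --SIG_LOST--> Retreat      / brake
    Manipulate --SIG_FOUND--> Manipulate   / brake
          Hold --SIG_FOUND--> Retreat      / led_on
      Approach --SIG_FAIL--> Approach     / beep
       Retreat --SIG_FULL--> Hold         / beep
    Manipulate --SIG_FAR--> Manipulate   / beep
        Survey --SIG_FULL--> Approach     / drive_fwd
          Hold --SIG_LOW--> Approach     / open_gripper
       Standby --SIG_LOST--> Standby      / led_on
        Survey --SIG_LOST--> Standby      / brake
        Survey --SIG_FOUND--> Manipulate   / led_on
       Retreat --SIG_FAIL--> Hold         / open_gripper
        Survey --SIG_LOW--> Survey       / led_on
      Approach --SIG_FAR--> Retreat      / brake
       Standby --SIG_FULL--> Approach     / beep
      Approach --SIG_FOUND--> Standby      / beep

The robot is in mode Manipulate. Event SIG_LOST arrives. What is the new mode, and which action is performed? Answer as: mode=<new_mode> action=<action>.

current mode = Manipulate; filter table to that mode:
  (Manipulate, SIG_FAIL) → (Manipulate, brake)
  (Manipulate, SIG_FULL) → (Survey, open_gripper)
  (Manipulate, SIG_LOW) → (Hold, drive_fwd)
  (Manipulate, SIG_LOST) → (Retreat, brake)  ← event matches
  (Manipulate, SIG_FOUND) → (Manipulate, brake)
  (Manipulate, SIG_FAR) → (Manipulate, beep)
event = SIG_LOST selects (Retreat, brake)

mode=Retreat action=brake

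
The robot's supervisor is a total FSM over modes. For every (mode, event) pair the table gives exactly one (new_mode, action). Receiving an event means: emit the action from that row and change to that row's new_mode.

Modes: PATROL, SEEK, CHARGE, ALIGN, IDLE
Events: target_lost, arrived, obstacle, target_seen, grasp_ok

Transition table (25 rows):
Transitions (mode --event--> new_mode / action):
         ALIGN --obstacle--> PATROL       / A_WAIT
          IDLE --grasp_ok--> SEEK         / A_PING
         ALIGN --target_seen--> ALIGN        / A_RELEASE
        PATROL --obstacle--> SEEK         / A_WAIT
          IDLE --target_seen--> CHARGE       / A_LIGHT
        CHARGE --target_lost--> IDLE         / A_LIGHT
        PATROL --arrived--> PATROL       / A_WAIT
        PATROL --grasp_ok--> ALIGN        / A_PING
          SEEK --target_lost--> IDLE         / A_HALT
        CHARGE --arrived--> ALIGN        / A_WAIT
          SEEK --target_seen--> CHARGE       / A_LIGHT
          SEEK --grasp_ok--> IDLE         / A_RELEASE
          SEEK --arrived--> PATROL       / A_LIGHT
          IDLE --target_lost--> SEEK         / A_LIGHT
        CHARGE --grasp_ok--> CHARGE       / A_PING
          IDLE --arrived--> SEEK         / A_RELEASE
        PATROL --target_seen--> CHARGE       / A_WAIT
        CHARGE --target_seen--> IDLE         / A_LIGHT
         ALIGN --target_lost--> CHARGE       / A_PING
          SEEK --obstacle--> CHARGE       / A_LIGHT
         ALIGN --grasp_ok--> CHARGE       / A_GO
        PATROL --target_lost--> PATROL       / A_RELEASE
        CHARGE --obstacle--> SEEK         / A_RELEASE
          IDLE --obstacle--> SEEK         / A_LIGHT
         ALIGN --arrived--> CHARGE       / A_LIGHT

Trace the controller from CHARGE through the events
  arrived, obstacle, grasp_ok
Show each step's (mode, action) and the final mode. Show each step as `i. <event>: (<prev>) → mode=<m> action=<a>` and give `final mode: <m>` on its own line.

final mode: ALIGN

1. arrived: (CHARGE) → mode=ALIGN action=A_WAIT
2. obstacle: (ALIGN) → mode=PATROL action=A_WAIT
3. grasp_ok: (PATROL) → mode=ALIGN action=A_PING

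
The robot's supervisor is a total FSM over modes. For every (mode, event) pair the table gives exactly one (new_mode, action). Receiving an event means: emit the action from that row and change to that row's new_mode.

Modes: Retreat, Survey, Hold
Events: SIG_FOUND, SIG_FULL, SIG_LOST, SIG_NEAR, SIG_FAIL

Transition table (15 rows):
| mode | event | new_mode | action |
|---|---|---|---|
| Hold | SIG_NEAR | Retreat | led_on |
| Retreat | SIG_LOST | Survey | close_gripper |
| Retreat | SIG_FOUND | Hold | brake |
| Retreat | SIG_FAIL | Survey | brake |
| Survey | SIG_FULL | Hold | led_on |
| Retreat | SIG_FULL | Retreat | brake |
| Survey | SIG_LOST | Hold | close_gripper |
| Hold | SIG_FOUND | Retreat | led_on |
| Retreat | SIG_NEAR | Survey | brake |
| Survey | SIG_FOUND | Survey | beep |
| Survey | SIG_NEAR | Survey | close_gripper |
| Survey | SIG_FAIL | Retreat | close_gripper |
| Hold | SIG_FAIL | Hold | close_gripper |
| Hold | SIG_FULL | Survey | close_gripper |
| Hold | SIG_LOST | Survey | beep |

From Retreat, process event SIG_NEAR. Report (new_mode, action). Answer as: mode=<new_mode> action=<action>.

current mode = Retreat; filter table to that mode:
  (Retreat, SIG_LOST) → (Survey, close_gripper)
  (Retreat, SIG_FOUND) → (Hold, brake)
  (Retreat, SIG_FAIL) → (Survey, brake)
  (Retreat, SIG_FULL) → (Retreat, brake)
  (Retreat, SIG_NEAR) → (Survey, brake)  ← event matches
event = SIG_NEAR selects (Survey, brake)

mode=Survey action=brake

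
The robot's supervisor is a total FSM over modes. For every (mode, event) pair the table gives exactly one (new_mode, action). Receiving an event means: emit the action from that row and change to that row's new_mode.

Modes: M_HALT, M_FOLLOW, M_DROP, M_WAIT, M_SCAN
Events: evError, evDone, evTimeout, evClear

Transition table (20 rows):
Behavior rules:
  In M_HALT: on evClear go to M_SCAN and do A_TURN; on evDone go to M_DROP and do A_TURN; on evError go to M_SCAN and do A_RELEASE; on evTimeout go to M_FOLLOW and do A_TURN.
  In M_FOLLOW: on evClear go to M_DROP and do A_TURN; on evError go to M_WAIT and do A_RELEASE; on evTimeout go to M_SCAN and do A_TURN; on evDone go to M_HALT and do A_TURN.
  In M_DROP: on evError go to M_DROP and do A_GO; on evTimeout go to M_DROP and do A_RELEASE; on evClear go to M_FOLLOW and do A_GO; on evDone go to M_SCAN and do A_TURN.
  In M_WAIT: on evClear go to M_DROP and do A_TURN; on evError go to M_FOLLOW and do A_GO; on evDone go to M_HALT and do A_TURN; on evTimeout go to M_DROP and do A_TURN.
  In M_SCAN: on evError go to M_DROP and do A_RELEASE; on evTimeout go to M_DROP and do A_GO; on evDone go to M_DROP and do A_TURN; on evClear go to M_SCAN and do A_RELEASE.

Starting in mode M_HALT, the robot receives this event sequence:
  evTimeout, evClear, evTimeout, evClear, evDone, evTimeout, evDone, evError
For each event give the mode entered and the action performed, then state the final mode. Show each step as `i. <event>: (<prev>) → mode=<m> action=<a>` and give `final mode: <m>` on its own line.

1. evTimeout: (M_HALT) → mode=M_FOLLOW action=A_TURN
2. evClear: (M_FOLLOW) → mode=M_DROP action=A_TURN
3. evTimeout: (M_DROP) → mode=M_DROP action=A_RELEASE
4. evClear: (M_DROP) → mode=M_FOLLOW action=A_GO
5. evDone: (M_FOLLOW) → mode=M_HALT action=A_TURN
6. evTimeout: (M_HALT) → mode=M_FOLLOW action=A_TURN
7. evDone: (M_FOLLOW) → mode=M_HALT action=A_TURN
8. evError: (M_HALT) → mode=M_SCAN action=A_RELEASE

final mode: M_SCAN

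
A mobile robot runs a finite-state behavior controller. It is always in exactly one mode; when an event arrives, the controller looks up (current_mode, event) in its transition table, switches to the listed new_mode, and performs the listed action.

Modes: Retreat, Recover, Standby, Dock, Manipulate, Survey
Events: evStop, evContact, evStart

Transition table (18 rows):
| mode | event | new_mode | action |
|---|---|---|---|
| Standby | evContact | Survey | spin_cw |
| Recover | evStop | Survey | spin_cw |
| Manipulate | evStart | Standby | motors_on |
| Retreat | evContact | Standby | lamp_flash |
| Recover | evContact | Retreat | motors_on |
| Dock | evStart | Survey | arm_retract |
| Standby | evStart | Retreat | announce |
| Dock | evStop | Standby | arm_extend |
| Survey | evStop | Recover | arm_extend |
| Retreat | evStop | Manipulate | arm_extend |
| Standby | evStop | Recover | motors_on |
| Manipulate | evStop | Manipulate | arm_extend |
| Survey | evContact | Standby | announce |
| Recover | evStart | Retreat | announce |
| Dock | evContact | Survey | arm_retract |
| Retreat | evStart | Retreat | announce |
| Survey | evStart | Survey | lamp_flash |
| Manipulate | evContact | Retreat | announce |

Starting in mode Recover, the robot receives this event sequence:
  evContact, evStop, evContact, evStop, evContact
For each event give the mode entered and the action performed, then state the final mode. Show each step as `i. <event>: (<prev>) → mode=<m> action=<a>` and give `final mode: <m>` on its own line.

1. evContact: (Recover) → mode=Retreat action=motors_on
2. evStop: (Retreat) → mode=Manipulate action=arm_extend
3. evContact: (Manipulate) → mode=Retreat action=announce
4. evStop: (Retreat) → mode=Manipulate action=arm_extend
5. evContact: (Manipulate) → mode=Retreat action=announce

final mode: Retreat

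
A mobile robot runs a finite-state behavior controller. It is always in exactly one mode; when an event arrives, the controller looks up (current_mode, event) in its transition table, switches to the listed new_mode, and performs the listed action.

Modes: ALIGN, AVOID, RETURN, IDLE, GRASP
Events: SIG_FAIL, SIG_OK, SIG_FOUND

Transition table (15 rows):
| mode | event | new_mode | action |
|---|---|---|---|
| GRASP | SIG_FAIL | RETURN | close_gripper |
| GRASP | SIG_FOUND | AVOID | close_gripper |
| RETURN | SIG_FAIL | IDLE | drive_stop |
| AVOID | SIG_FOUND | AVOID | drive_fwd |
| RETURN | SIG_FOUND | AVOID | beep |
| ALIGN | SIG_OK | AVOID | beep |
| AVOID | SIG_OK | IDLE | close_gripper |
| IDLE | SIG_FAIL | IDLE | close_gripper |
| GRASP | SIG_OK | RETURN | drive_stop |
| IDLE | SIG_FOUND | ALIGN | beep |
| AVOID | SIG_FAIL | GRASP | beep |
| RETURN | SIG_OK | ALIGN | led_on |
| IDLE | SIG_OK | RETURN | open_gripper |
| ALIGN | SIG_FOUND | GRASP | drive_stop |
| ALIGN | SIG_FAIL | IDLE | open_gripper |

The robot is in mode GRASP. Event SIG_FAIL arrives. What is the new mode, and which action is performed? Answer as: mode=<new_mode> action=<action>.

current mode = GRASP; filter table to that mode:
  (GRASP, SIG_FAIL) → (RETURN, close_gripper)  ← event matches
  (GRASP, SIG_FOUND) → (AVOID, close_gripper)
  (GRASP, SIG_OK) → (RETURN, drive_stop)
event = SIG_FAIL selects (RETURN, close_gripper)

mode=RETURN action=close_gripper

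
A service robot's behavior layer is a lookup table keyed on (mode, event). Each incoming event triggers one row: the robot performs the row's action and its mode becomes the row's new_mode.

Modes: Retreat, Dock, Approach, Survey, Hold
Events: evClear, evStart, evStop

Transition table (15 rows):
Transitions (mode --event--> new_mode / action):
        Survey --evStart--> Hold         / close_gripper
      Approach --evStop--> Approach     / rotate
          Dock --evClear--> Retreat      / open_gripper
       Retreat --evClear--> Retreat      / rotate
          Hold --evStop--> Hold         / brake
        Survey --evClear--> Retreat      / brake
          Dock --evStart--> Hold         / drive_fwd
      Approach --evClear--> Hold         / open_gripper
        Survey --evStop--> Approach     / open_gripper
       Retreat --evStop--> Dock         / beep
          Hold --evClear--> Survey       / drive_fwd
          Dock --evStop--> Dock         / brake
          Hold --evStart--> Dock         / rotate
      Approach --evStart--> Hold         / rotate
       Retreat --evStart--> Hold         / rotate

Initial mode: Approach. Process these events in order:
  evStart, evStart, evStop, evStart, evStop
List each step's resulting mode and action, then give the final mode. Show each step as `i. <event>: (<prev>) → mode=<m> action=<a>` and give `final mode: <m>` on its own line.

final mode: Hold

1. evStart: (Approach) → mode=Hold action=rotate
2. evStart: (Hold) → mode=Dock action=rotate
3. evStop: (Dock) → mode=Dock action=brake
4. evStart: (Dock) → mode=Hold action=drive_fwd
5. evStop: (Hold) → mode=Hold action=brake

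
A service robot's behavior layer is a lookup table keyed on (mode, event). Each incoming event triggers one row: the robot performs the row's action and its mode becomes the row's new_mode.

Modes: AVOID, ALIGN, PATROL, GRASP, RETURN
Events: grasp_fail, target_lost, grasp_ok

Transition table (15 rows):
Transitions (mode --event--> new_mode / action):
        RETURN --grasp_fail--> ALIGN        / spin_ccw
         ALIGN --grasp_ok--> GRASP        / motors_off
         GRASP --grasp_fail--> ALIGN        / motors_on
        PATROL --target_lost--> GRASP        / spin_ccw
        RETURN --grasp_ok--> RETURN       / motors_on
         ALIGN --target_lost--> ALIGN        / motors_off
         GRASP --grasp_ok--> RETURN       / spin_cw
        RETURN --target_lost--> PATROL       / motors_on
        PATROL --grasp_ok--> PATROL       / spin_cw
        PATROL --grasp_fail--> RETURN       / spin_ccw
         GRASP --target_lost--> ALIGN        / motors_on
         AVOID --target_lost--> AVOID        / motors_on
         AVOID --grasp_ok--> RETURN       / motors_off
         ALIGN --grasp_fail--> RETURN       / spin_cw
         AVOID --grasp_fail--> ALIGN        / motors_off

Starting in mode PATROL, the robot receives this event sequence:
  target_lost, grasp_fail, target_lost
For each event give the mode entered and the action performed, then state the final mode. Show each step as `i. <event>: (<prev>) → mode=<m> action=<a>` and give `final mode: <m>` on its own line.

1. target_lost: (PATROL) → mode=GRASP action=spin_ccw
2. grasp_fail: (GRASP) → mode=ALIGN action=motors_on
3. target_lost: (ALIGN) → mode=ALIGN action=motors_off

final mode: ALIGN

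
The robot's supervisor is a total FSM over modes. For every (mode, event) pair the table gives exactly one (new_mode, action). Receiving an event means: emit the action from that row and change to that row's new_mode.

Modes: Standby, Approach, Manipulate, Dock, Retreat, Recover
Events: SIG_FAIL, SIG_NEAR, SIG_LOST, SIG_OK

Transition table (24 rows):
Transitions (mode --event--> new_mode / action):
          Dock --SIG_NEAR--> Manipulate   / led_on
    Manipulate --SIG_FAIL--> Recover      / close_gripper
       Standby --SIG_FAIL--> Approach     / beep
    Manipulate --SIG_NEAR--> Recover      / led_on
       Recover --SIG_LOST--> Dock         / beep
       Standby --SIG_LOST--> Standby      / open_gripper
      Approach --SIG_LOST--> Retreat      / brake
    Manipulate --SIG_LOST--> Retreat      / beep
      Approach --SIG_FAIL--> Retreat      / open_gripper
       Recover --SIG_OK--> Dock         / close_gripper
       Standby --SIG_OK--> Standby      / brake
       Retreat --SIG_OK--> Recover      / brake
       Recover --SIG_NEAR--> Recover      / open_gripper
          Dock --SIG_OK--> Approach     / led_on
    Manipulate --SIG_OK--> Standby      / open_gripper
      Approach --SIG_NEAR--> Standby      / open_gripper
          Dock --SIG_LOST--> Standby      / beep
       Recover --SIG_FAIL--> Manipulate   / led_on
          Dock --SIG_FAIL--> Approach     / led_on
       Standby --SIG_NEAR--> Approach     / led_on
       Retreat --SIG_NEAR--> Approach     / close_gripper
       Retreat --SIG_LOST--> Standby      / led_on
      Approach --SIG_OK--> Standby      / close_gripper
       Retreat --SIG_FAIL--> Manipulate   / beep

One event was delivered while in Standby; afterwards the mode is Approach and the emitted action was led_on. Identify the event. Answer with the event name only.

try SIG_FAIL: (Standby, SIG_FAIL) → (Approach, beep)
try SIG_NEAR: (Standby, SIG_NEAR) → (Approach, led_on)  ← matches
try SIG_LOST: (Standby, SIG_LOST) → (Standby, open_gripper)
try SIG_OK: (Standby, SIG_OK) → (Standby, brake)

SIG_NEAR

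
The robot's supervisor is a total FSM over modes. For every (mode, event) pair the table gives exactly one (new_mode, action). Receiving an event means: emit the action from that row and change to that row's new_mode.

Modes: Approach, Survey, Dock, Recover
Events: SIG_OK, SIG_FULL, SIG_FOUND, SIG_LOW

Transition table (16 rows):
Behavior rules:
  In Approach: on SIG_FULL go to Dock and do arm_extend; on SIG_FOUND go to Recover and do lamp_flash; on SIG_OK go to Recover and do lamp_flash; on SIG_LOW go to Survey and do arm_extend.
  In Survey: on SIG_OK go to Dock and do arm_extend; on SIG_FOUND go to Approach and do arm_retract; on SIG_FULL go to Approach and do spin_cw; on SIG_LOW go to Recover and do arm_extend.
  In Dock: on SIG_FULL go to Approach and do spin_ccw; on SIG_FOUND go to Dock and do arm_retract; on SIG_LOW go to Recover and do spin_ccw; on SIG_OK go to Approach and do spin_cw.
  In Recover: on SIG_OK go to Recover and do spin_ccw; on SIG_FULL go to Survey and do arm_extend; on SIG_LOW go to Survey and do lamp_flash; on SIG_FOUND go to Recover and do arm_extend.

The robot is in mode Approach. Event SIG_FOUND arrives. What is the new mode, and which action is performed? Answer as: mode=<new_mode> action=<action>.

current mode = Approach; filter table to that mode:
  (Approach, SIG_FULL) → (Dock, arm_extend)
  (Approach, SIG_FOUND) → (Recover, lamp_flash)  ← event matches
  (Approach, SIG_OK) → (Recover, lamp_flash)
  (Approach, SIG_LOW) → (Survey, arm_extend)
event = SIG_FOUND selects (Recover, lamp_flash)

mode=Recover action=lamp_flash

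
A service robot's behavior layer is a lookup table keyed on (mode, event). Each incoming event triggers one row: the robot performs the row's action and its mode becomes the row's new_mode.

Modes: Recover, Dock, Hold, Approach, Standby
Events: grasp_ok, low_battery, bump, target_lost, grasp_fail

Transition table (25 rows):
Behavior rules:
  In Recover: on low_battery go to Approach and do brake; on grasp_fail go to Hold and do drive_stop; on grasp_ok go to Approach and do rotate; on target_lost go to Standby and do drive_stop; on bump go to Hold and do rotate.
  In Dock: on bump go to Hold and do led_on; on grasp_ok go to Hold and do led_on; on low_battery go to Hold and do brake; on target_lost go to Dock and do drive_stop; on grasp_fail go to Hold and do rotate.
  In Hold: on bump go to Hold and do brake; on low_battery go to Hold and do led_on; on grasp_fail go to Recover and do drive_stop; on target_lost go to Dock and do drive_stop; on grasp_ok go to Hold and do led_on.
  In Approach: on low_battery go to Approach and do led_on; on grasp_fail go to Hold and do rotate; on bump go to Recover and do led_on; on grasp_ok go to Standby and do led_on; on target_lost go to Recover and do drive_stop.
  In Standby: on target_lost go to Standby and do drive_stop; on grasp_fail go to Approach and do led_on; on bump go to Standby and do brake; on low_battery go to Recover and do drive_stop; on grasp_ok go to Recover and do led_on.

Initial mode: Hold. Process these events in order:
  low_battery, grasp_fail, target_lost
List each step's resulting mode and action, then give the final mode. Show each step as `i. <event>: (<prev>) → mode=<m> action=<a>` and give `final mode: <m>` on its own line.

final mode: Standby

1. low_battery: (Hold) → mode=Hold action=led_on
2. grasp_fail: (Hold) → mode=Recover action=drive_stop
3. target_lost: (Recover) → mode=Standby action=drive_stop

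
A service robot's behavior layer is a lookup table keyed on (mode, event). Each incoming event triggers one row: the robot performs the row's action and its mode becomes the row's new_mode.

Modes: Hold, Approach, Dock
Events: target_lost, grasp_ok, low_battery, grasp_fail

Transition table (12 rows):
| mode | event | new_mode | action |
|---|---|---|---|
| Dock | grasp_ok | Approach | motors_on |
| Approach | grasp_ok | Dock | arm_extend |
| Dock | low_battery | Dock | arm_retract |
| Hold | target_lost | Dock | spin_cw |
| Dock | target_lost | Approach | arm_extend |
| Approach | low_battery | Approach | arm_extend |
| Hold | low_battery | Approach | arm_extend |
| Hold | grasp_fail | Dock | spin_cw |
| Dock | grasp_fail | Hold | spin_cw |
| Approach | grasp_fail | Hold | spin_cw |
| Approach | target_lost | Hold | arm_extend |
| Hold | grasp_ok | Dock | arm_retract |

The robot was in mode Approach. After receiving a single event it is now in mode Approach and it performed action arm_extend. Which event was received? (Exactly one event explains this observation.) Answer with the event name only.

try target_lost: (Approach, target_lost) → (Hold, arm_extend)
try grasp_ok: (Approach, grasp_ok) → (Dock, arm_extend)
try low_battery: (Approach, low_battery) → (Approach, arm_extend)  ← matches
try grasp_fail: (Approach, grasp_fail) → (Hold, spin_cw)

low_battery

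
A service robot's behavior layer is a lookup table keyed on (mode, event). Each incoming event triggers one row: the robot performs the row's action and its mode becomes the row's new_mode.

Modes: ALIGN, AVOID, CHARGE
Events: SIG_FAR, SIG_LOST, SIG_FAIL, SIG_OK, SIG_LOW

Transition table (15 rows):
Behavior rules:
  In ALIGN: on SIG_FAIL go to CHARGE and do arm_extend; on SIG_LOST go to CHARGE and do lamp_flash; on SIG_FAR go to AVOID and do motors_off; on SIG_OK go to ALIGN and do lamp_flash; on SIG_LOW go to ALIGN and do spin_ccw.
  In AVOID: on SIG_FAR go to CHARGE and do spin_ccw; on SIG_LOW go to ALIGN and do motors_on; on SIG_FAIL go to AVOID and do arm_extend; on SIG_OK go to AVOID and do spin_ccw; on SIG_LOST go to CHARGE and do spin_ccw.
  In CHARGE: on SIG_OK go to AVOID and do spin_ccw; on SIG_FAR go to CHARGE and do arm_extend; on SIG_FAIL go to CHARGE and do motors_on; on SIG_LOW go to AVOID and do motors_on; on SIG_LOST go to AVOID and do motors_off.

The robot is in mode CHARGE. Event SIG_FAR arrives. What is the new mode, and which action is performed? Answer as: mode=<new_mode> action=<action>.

current mode = CHARGE; filter table to that mode:
  (CHARGE, SIG_OK) → (AVOID, spin_ccw)
  (CHARGE, SIG_FAR) → (CHARGE, arm_extend)  ← event matches
  (CHARGE, SIG_FAIL) → (CHARGE, motors_on)
  (CHARGE, SIG_LOW) → (AVOID, motors_on)
  (CHARGE, SIG_LOST) → (AVOID, motors_off)
event = SIG_FAR selects (CHARGE, arm_extend)

mode=CHARGE action=arm_extend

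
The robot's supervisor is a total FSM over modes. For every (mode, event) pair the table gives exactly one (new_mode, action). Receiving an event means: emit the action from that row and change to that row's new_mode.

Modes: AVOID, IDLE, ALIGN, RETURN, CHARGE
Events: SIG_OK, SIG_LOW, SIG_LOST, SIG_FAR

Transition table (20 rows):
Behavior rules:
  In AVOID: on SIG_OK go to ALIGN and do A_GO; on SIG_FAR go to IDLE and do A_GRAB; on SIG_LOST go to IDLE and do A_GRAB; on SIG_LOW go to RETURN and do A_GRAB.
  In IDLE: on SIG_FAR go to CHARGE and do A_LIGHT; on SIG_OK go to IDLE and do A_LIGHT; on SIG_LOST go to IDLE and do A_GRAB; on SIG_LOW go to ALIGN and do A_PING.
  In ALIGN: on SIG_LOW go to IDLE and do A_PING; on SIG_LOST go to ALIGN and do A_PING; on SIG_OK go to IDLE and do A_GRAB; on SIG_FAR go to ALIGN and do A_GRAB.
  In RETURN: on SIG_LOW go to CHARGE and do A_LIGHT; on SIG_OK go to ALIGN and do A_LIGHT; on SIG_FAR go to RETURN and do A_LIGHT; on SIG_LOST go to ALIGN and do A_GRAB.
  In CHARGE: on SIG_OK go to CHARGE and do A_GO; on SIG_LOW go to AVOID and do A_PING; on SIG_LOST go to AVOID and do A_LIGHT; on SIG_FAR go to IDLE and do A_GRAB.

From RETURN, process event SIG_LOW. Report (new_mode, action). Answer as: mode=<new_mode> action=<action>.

current mode = RETURN; filter table to that mode:
  (RETURN, SIG_LOW) → (CHARGE, A_LIGHT)  ← event matches
  (RETURN, SIG_OK) → (ALIGN, A_LIGHT)
  (RETURN, SIG_FAR) → (RETURN, A_LIGHT)
  (RETURN, SIG_LOST) → (ALIGN, A_GRAB)
event = SIG_LOW selects (CHARGE, A_LIGHT)

mode=CHARGE action=A_LIGHT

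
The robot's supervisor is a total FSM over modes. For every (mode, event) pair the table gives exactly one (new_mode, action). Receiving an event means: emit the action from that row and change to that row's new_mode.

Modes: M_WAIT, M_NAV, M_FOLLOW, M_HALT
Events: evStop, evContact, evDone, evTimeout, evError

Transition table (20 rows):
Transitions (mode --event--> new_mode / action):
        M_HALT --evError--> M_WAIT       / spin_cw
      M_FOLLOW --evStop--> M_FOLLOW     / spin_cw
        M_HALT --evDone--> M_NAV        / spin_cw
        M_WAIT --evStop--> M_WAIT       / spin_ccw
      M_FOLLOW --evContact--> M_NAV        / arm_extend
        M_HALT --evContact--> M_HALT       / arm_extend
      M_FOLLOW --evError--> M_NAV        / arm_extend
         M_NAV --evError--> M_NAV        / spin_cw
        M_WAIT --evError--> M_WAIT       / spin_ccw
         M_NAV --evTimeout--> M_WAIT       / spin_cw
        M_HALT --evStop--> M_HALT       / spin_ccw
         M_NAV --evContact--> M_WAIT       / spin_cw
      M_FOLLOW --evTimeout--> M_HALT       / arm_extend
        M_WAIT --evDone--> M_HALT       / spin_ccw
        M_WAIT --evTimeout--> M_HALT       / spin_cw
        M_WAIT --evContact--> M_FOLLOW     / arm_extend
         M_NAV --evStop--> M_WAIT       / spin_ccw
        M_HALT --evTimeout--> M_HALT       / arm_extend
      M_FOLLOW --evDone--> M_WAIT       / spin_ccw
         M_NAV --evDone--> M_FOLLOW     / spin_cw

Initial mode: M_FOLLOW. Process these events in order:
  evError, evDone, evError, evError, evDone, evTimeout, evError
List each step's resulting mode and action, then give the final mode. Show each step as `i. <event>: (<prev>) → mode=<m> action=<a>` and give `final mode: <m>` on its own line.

1. evError: (M_FOLLOW) → mode=M_NAV action=arm_extend
2. evDone: (M_NAV) → mode=M_FOLLOW action=spin_cw
3. evError: (M_FOLLOW) → mode=M_NAV action=arm_extend
4. evError: (M_NAV) → mode=M_NAV action=spin_cw
5. evDone: (M_NAV) → mode=M_FOLLOW action=spin_cw
6. evTimeout: (M_FOLLOW) → mode=M_HALT action=arm_extend
7. evError: (M_HALT) → mode=M_WAIT action=spin_cw

final mode: M_WAIT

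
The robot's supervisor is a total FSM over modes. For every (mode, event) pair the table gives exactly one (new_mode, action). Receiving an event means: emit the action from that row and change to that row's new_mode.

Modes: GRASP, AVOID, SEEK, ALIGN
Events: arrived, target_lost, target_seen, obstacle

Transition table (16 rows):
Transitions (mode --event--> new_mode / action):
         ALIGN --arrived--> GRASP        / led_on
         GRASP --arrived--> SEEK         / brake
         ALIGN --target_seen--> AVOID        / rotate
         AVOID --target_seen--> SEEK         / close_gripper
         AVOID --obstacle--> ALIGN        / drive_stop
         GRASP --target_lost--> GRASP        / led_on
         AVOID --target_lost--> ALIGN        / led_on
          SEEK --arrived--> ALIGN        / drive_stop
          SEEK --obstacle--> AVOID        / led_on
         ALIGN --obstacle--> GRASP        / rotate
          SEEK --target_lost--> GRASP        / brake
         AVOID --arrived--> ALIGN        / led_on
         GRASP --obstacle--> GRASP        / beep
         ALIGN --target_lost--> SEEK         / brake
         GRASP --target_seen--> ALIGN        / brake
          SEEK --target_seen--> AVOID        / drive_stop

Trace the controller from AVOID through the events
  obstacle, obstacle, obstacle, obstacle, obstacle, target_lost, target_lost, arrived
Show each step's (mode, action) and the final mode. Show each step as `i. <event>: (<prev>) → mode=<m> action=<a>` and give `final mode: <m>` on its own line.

1. obstacle: (AVOID) → mode=ALIGN action=drive_stop
2. obstacle: (ALIGN) → mode=GRASP action=rotate
3. obstacle: (GRASP) → mode=GRASP action=beep
4. obstacle: (GRASP) → mode=GRASP action=beep
5. obstacle: (GRASP) → mode=GRASP action=beep
6. target_lost: (GRASP) → mode=GRASP action=led_on
7. target_lost: (GRASP) → mode=GRASP action=led_on
8. arrived: (GRASP) → mode=SEEK action=brake

final mode: SEEK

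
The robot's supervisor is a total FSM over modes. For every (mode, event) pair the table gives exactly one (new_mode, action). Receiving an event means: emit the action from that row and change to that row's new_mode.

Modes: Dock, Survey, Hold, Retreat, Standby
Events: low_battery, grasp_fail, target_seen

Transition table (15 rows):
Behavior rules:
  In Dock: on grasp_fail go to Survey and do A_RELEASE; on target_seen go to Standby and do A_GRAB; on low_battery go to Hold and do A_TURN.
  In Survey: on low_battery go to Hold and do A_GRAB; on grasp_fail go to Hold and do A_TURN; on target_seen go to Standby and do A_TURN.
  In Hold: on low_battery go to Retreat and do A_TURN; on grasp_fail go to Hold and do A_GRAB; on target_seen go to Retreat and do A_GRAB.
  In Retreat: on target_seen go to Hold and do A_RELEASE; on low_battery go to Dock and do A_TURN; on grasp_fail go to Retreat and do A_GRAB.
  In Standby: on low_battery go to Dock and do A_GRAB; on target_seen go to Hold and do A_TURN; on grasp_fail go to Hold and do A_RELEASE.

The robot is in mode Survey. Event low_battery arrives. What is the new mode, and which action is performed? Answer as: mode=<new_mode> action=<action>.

mode=Hold action=A_GRAB

current mode = Survey; filter table to that mode:
  (Survey, low_battery) → (Hold, A_GRAB)  ← event matches
  (Survey, grasp_fail) → (Hold, A_TURN)
  (Survey, target_seen) → (Standby, A_TURN)
event = low_battery selects (Hold, A_GRAB)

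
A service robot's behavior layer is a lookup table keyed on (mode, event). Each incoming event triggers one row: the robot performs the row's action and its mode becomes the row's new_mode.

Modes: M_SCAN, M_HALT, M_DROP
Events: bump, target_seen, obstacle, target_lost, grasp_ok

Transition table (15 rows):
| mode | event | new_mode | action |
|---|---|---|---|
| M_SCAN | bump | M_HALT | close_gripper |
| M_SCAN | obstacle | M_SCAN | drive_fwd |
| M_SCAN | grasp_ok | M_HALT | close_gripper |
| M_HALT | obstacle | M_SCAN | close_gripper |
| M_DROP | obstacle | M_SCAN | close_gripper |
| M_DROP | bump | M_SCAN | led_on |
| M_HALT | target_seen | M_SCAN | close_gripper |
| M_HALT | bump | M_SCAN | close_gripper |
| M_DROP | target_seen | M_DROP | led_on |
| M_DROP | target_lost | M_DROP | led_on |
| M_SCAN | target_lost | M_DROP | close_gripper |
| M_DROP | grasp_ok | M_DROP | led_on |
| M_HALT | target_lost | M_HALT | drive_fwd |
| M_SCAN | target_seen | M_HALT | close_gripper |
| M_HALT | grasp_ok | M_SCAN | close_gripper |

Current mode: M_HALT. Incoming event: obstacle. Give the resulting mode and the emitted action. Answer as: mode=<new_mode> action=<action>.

mode=M_SCAN action=close_gripper

current mode = M_HALT; filter table to that mode:
  (M_HALT, obstacle) → (M_SCAN, close_gripper)  ← event matches
  (M_HALT, target_seen) → (M_SCAN, close_gripper)
  (M_HALT, bump) → (M_SCAN, close_gripper)
  (M_HALT, target_lost) → (M_HALT, drive_fwd)
  (M_HALT, grasp_ok) → (M_SCAN, close_gripper)
event = obstacle selects (M_SCAN, close_gripper)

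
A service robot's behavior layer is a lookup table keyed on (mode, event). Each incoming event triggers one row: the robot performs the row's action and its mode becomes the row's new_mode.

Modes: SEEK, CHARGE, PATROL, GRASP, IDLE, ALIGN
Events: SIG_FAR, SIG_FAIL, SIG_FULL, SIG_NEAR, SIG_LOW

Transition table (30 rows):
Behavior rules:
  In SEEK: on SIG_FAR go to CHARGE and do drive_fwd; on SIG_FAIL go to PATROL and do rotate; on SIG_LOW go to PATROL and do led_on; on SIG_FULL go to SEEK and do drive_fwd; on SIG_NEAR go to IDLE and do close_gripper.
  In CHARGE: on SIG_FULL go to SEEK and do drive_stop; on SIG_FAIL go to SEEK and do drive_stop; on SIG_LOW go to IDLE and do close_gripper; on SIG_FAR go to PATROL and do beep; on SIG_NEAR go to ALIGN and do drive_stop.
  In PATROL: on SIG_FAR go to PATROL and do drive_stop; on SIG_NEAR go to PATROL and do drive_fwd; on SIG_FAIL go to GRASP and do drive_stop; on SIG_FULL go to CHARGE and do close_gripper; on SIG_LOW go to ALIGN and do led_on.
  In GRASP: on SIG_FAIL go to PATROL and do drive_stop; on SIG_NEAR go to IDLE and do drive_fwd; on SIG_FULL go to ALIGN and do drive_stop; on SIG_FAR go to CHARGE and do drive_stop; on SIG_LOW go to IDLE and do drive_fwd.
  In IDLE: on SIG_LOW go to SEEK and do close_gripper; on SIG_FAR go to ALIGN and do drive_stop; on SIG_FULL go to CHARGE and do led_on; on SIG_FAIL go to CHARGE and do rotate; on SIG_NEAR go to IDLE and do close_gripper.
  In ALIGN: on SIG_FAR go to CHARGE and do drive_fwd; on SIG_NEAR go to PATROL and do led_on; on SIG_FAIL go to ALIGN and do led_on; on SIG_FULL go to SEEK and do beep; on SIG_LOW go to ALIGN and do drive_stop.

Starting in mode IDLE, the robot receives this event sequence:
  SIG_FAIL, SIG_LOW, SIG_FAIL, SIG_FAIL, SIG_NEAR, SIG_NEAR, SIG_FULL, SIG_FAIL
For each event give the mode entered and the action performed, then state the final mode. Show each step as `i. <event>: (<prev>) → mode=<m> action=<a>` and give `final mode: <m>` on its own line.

1. SIG_FAIL: (IDLE) → mode=CHARGE action=rotate
2. SIG_LOW: (CHARGE) → mode=IDLE action=close_gripper
3. SIG_FAIL: (IDLE) → mode=CHARGE action=rotate
4. SIG_FAIL: (CHARGE) → mode=SEEK action=drive_stop
5. SIG_NEAR: (SEEK) → mode=IDLE action=close_gripper
6. SIG_NEAR: (IDLE) → mode=IDLE action=close_gripper
7. SIG_FULL: (IDLE) → mode=CHARGE action=led_on
8. SIG_FAIL: (CHARGE) → mode=SEEK action=drive_stop

final mode: SEEK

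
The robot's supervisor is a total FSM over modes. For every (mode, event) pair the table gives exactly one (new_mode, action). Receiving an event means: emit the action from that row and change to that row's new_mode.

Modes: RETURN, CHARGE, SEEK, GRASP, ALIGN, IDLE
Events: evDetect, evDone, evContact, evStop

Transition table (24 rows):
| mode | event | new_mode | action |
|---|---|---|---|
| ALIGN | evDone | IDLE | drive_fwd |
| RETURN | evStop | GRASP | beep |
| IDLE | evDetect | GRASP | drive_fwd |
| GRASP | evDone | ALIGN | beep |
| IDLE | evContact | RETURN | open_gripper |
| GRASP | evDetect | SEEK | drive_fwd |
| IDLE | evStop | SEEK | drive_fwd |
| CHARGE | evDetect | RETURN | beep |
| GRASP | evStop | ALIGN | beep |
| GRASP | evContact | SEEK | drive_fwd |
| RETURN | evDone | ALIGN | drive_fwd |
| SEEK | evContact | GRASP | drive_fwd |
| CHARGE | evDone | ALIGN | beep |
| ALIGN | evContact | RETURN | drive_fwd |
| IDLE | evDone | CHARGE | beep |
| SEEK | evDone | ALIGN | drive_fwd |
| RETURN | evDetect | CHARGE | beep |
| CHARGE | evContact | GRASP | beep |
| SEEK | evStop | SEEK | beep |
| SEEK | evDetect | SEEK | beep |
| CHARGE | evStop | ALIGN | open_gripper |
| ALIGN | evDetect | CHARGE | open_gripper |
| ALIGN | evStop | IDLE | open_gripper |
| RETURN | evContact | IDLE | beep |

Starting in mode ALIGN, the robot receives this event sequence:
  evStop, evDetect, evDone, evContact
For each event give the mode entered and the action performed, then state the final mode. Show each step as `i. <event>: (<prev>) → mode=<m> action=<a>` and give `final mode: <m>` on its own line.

1. evStop: (ALIGN) → mode=IDLE action=open_gripper
2. evDetect: (IDLE) → mode=GRASP action=drive_fwd
3. evDone: (GRASP) → mode=ALIGN action=beep
4. evContact: (ALIGN) → mode=RETURN action=drive_fwd

final mode: RETURN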